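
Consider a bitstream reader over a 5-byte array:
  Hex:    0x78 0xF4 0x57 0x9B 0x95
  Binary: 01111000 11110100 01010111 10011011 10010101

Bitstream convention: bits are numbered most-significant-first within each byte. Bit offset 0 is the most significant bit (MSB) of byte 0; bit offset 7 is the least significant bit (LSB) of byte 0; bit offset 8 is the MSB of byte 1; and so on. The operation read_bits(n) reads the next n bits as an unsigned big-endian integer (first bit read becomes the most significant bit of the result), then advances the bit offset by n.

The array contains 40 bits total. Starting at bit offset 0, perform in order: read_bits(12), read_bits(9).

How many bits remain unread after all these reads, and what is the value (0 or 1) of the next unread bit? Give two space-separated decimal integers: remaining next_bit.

Answer: 19 1

Derivation:
Read 1: bits[0:12] width=12 -> value=1935 (bin 011110001111); offset now 12 = byte 1 bit 4; 28 bits remain
Read 2: bits[12:21] width=9 -> value=138 (bin 010001010); offset now 21 = byte 2 bit 5; 19 bits remain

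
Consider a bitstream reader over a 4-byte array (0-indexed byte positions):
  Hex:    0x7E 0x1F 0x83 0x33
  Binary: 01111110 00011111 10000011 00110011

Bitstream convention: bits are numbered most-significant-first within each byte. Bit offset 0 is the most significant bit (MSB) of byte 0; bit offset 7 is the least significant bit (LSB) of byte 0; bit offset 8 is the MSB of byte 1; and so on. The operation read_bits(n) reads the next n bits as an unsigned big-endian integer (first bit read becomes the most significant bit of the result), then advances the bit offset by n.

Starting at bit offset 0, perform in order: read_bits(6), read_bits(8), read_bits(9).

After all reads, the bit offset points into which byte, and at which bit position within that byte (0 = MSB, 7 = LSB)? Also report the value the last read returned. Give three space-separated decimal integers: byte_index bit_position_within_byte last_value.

Read 1: bits[0:6] width=6 -> value=31 (bin 011111); offset now 6 = byte 0 bit 6; 26 bits remain
Read 2: bits[6:14] width=8 -> value=135 (bin 10000111); offset now 14 = byte 1 bit 6; 18 bits remain
Read 3: bits[14:23] width=9 -> value=449 (bin 111000001); offset now 23 = byte 2 bit 7; 9 bits remain

Answer: 2 7 449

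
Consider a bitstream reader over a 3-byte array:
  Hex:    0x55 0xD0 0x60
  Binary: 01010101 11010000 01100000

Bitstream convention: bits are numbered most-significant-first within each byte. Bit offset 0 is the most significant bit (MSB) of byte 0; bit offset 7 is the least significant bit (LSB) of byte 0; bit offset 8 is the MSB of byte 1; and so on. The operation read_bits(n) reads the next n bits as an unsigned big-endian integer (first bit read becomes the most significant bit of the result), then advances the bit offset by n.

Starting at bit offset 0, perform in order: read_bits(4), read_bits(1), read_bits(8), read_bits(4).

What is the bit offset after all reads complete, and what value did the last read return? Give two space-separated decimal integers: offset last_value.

Read 1: bits[0:4] width=4 -> value=5 (bin 0101); offset now 4 = byte 0 bit 4; 20 bits remain
Read 2: bits[4:5] width=1 -> value=0 (bin 0); offset now 5 = byte 0 bit 5; 19 bits remain
Read 3: bits[5:13] width=8 -> value=186 (bin 10111010); offset now 13 = byte 1 bit 5; 11 bits remain
Read 4: bits[13:17] width=4 -> value=0 (bin 0000); offset now 17 = byte 2 bit 1; 7 bits remain

Answer: 17 0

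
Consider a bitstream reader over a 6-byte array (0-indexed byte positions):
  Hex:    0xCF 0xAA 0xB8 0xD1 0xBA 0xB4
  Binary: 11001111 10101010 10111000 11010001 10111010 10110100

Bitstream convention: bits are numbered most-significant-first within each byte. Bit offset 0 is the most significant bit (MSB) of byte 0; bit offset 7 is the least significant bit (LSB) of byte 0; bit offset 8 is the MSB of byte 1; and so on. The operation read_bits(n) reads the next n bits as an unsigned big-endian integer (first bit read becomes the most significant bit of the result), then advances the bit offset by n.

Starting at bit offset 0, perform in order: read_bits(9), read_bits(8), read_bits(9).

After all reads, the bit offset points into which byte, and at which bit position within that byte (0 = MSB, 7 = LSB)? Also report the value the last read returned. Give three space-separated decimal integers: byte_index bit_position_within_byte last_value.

Read 1: bits[0:9] width=9 -> value=415 (bin 110011111); offset now 9 = byte 1 bit 1; 39 bits remain
Read 2: bits[9:17] width=8 -> value=85 (bin 01010101); offset now 17 = byte 2 bit 1; 31 bits remain
Read 3: bits[17:26] width=9 -> value=227 (bin 011100011); offset now 26 = byte 3 bit 2; 22 bits remain

Answer: 3 2 227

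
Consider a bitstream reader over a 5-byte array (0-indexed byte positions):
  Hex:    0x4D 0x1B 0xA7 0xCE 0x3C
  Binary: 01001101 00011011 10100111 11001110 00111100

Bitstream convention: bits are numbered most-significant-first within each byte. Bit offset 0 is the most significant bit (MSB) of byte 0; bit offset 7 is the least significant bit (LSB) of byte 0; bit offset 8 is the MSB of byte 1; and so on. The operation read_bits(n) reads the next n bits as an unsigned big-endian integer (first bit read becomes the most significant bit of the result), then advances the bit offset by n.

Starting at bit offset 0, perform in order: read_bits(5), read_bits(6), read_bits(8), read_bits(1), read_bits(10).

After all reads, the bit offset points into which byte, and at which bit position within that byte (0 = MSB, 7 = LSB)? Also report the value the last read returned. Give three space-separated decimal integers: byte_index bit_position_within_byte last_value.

Read 1: bits[0:5] width=5 -> value=9 (bin 01001); offset now 5 = byte 0 bit 5; 35 bits remain
Read 2: bits[5:11] width=6 -> value=40 (bin 101000); offset now 11 = byte 1 bit 3; 29 bits remain
Read 3: bits[11:19] width=8 -> value=221 (bin 11011101); offset now 19 = byte 2 bit 3; 21 bits remain
Read 4: bits[19:20] width=1 -> value=0 (bin 0); offset now 20 = byte 2 bit 4; 20 bits remain
Read 5: bits[20:30] width=10 -> value=499 (bin 0111110011); offset now 30 = byte 3 bit 6; 10 bits remain

Answer: 3 6 499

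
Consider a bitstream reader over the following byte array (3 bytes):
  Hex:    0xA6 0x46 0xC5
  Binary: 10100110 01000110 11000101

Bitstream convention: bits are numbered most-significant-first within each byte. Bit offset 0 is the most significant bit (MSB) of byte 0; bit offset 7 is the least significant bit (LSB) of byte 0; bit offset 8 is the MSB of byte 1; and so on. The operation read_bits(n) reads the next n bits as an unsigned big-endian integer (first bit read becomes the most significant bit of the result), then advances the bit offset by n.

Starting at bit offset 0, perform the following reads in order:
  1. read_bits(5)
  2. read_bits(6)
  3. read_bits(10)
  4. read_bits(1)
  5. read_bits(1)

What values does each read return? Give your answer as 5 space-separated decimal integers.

Answer: 20 50 216 1 0

Derivation:
Read 1: bits[0:5] width=5 -> value=20 (bin 10100); offset now 5 = byte 0 bit 5; 19 bits remain
Read 2: bits[5:11] width=6 -> value=50 (bin 110010); offset now 11 = byte 1 bit 3; 13 bits remain
Read 3: bits[11:21] width=10 -> value=216 (bin 0011011000); offset now 21 = byte 2 bit 5; 3 bits remain
Read 4: bits[21:22] width=1 -> value=1 (bin 1); offset now 22 = byte 2 bit 6; 2 bits remain
Read 5: bits[22:23] width=1 -> value=0 (bin 0); offset now 23 = byte 2 bit 7; 1 bits remain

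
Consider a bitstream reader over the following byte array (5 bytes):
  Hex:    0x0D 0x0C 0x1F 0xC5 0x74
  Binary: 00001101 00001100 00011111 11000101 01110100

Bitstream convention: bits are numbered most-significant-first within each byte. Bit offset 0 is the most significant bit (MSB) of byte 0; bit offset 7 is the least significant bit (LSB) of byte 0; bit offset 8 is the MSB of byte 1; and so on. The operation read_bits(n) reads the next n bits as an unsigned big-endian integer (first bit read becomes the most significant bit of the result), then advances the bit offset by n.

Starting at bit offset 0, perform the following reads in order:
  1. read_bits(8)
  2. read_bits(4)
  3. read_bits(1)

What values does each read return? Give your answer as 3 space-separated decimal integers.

Read 1: bits[0:8] width=8 -> value=13 (bin 00001101); offset now 8 = byte 1 bit 0; 32 bits remain
Read 2: bits[8:12] width=4 -> value=0 (bin 0000); offset now 12 = byte 1 bit 4; 28 bits remain
Read 3: bits[12:13] width=1 -> value=1 (bin 1); offset now 13 = byte 1 bit 5; 27 bits remain

Answer: 13 0 1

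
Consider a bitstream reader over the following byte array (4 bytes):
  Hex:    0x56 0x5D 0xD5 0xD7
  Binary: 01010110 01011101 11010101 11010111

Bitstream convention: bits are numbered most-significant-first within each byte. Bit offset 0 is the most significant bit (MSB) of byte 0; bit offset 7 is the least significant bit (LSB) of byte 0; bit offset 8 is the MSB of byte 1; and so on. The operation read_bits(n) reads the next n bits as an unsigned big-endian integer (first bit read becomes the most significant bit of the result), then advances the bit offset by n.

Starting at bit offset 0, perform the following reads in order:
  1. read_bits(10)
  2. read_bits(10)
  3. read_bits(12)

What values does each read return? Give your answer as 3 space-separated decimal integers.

Read 1: bits[0:10] width=10 -> value=345 (bin 0101011001); offset now 10 = byte 1 bit 2; 22 bits remain
Read 2: bits[10:20] width=10 -> value=477 (bin 0111011101); offset now 20 = byte 2 bit 4; 12 bits remain
Read 3: bits[20:32] width=12 -> value=1495 (bin 010111010111); offset now 32 = byte 4 bit 0; 0 bits remain

Answer: 345 477 1495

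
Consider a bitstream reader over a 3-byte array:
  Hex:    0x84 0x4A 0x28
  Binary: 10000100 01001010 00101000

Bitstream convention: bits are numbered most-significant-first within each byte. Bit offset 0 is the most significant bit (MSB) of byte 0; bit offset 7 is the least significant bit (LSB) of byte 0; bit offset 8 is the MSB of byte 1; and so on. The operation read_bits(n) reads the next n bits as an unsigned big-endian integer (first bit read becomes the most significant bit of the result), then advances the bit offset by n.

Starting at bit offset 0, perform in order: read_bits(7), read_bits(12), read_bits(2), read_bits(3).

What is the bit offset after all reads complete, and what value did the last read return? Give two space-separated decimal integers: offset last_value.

Read 1: bits[0:7] width=7 -> value=66 (bin 1000010); offset now 7 = byte 0 bit 7; 17 bits remain
Read 2: bits[7:19] width=12 -> value=593 (bin 001001010001); offset now 19 = byte 2 bit 3; 5 bits remain
Read 3: bits[19:21] width=2 -> value=1 (bin 01); offset now 21 = byte 2 bit 5; 3 bits remain
Read 4: bits[21:24] width=3 -> value=0 (bin 000); offset now 24 = byte 3 bit 0; 0 bits remain

Answer: 24 0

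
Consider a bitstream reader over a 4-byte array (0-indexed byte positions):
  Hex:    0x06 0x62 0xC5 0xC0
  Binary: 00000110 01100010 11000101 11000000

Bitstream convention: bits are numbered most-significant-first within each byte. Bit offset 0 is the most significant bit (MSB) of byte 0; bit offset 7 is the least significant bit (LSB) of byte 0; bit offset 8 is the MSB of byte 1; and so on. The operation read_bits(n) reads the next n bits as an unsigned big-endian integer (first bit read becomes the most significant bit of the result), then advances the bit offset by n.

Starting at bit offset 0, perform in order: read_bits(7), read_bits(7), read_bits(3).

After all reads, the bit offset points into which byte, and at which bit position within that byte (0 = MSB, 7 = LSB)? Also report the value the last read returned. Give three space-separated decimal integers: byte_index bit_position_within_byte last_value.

Read 1: bits[0:7] width=7 -> value=3 (bin 0000011); offset now 7 = byte 0 bit 7; 25 bits remain
Read 2: bits[7:14] width=7 -> value=24 (bin 0011000); offset now 14 = byte 1 bit 6; 18 bits remain
Read 3: bits[14:17] width=3 -> value=5 (bin 101); offset now 17 = byte 2 bit 1; 15 bits remain

Answer: 2 1 5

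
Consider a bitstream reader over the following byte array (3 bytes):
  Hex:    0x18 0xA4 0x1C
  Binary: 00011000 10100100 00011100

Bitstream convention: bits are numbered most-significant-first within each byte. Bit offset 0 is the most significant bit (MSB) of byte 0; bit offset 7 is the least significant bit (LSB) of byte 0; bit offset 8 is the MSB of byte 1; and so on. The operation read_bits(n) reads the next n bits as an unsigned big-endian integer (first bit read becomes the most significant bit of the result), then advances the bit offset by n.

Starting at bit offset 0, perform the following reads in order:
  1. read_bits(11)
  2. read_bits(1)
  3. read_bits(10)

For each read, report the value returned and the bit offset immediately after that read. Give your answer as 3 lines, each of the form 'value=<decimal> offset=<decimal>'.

Answer: value=197 offset=11
value=0 offset=12
value=263 offset=22

Derivation:
Read 1: bits[0:11] width=11 -> value=197 (bin 00011000101); offset now 11 = byte 1 bit 3; 13 bits remain
Read 2: bits[11:12] width=1 -> value=0 (bin 0); offset now 12 = byte 1 bit 4; 12 bits remain
Read 3: bits[12:22] width=10 -> value=263 (bin 0100000111); offset now 22 = byte 2 bit 6; 2 bits remain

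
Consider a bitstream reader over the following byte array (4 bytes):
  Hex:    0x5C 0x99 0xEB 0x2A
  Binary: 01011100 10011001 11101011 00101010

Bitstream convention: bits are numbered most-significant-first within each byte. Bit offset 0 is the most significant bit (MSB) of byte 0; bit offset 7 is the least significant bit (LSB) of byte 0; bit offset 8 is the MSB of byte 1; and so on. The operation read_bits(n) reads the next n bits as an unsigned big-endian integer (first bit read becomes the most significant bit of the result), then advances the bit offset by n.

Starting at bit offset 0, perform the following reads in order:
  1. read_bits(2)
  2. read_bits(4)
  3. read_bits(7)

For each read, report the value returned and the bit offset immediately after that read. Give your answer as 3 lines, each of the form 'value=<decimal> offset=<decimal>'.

Read 1: bits[0:2] width=2 -> value=1 (bin 01); offset now 2 = byte 0 bit 2; 30 bits remain
Read 2: bits[2:6] width=4 -> value=7 (bin 0111); offset now 6 = byte 0 bit 6; 26 bits remain
Read 3: bits[6:13] width=7 -> value=19 (bin 0010011); offset now 13 = byte 1 bit 5; 19 bits remain

Answer: value=1 offset=2
value=7 offset=6
value=19 offset=13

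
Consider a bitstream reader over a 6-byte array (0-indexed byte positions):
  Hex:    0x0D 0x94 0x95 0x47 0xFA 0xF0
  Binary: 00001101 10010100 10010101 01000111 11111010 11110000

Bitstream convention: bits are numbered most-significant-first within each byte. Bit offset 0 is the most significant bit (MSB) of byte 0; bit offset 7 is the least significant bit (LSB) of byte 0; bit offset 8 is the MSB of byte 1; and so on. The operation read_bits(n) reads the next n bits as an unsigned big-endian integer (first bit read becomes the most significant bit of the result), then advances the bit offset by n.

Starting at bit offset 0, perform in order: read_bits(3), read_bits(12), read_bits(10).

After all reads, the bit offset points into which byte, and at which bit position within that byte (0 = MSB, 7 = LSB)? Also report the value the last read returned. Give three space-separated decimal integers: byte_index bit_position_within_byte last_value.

Answer: 3 1 298

Derivation:
Read 1: bits[0:3] width=3 -> value=0 (bin 000); offset now 3 = byte 0 bit 3; 45 bits remain
Read 2: bits[3:15] width=12 -> value=1738 (bin 011011001010); offset now 15 = byte 1 bit 7; 33 bits remain
Read 3: bits[15:25] width=10 -> value=298 (bin 0100101010); offset now 25 = byte 3 bit 1; 23 bits remain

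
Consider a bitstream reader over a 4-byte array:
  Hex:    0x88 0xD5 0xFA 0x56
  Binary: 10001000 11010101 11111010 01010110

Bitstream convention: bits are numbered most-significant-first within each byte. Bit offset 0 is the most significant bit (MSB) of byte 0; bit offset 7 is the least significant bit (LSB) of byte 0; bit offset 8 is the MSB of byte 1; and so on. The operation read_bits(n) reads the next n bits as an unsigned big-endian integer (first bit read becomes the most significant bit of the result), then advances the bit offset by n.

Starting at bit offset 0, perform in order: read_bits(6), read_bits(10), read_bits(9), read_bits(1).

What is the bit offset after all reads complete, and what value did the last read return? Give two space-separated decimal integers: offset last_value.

Answer: 26 1

Derivation:
Read 1: bits[0:6] width=6 -> value=34 (bin 100010); offset now 6 = byte 0 bit 6; 26 bits remain
Read 2: bits[6:16] width=10 -> value=213 (bin 0011010101); offset now 16 = byte 2 bit 0; 16 bits remain
Read 3: bits[16:25] width=9 -> value=500 (bin 111110100); offset now 25 = byte 3 bit 1; 7 bits remain
Read 4: bits[25:26] width=1 -> value=1 (bin 1); offset now 26 = byte 3 bit 2; 6 bits remain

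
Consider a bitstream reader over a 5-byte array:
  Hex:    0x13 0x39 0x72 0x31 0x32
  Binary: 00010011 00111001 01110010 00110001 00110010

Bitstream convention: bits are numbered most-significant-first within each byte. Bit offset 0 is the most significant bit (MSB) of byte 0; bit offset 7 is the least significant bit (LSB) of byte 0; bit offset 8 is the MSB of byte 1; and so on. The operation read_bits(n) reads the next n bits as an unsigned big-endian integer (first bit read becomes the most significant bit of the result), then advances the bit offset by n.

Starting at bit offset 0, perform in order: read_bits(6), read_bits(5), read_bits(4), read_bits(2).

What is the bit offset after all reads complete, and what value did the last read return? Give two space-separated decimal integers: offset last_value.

Answer: 17 2

Derivation:
Read 1: bits[0:6] width=6 -> value=4 (bin 000100); offset now 6 = byte 0 bit 6; 34 bits remain
Read 2: bits[6:11] width=5 -> value=25 (bin 11001); offset now 11 = byte 1 bit 3; 29 bits remain
Read 3: bits[11:15] width=4 -> value=12 (bin 1100); offset now 15 = byte 1 bit 7; 25 bits remain
Read 4: bits[15:17] width=2 -> value=2 (bin 10); offset now 17 = byte 2 bit 1; 23 bits remain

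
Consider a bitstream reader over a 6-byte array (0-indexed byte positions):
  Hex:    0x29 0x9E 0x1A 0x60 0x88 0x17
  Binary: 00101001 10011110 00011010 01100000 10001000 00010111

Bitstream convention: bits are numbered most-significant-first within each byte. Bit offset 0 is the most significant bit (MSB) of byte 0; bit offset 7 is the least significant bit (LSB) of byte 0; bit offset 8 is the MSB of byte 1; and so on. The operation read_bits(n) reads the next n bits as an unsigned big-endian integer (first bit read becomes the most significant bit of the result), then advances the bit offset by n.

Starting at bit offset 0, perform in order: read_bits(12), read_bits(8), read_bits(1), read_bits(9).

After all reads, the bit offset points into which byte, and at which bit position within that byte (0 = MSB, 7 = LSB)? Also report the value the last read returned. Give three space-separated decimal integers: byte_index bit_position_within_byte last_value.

Read 1: bits[0:12] width=12 -> value=665 (bin 001010011001); offset now 12 = byte 1 bit 4; 36 bits remain
Read 2: bits[12:20] width=8 -> value=225 (bin 11100001); offset now 20 = byte 2 bit 4; 28 bits remain
Read 3: bits[20:21] width=1 -> value=1 (bin 1); offset now 21 = byte 2 bit 5; 27 bits remain
Read 4: bits[21:30] width=9 -> value=152 (bin 010011000); offset now 30 = byte 3 bit 6; 18 bits remain

Answer: 3 6 152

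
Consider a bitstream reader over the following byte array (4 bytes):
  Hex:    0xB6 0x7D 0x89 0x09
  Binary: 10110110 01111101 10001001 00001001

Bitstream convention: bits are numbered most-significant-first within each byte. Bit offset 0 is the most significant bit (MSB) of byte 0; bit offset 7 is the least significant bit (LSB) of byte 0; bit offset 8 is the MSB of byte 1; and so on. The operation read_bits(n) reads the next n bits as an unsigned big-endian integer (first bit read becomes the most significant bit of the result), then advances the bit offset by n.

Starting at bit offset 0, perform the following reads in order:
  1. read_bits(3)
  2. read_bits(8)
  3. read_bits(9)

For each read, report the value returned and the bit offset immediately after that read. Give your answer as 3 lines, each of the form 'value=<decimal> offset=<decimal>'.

Read 1: bits[0:3] width=3 -> value=5 (bin 101); offset now 3 = byte 0 bit 3; 29 bits remain
Read 2: bits[3:11] width=8 -> value=179 (bin 10110011); offset now 11 = byte 1 bit 3; 21 bits remain
Read 3: bits[11:20] width=9 -> value=472 (bin 111011000); offset now 20 = byte 2 bit 4; 12 bits remain

Answer: value=5 offset=3
value=179 offset=11
value=472 offset=20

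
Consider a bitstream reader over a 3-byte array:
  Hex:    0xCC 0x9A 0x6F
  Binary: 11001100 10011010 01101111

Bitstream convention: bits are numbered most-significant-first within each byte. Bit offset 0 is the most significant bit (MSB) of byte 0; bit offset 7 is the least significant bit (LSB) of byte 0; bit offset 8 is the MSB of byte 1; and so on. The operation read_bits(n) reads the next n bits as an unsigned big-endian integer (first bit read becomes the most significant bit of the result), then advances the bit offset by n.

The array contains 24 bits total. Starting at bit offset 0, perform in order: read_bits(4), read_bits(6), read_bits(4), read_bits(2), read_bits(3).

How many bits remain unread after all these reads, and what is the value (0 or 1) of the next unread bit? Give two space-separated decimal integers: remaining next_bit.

Answer: 5 0

Derivation:
Read 1: bits[0:4] width=4 -> value=12 (bin 1100); offset now 4 = byte 0 bit 4; 20 bits remain
Read 2: bits[4:10] width=6 -> value=50 (bin 110010); offset now 10 = byte 1 bit 2; 14 bits remain
Read 3: bits[10:14] width=4 -> value=6 (bin 0110); offset now 14 = byte 1 bit 6; 10 bits remain
Read 4: bits[14:16] width=2 -> value=2 (bin 10); offset now 16 = byte 2 bit 0; 8 bits remain
Read 5: bits[16:19] width=3 -> value=3 (bin 011); offset now 19 = byte 2 bit 3; 5 bits remain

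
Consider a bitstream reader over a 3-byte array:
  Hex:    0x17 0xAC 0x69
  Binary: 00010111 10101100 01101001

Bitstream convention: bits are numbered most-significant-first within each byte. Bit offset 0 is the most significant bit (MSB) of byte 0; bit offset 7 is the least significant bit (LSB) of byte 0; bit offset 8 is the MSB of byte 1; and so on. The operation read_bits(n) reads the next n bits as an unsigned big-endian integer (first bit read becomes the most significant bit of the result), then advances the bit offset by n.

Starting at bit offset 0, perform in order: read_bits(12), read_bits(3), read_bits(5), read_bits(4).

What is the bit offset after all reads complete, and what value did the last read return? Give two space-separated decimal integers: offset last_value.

Read 1: bits[0:12] width=12 -> value=378 (bin 000101111010); offset now 12 = byte 1 bit 4; 12 bits remain
Read 2: bits[12:15] width=3 -> value=6 (bin 110); offset now 15 = byte 1 bit 7; 9 bits remain
Read 3: bits[15:20] width=5 -> value=6 (bin 00110); offset now 20 = byte 2 bit 4; 4 bits remain
Read 4: bits[20:24] width=4 -> value=9 (bin 1001); offset now 24 = byte 3 bit 0; 0 bits remain

Answer: 24 9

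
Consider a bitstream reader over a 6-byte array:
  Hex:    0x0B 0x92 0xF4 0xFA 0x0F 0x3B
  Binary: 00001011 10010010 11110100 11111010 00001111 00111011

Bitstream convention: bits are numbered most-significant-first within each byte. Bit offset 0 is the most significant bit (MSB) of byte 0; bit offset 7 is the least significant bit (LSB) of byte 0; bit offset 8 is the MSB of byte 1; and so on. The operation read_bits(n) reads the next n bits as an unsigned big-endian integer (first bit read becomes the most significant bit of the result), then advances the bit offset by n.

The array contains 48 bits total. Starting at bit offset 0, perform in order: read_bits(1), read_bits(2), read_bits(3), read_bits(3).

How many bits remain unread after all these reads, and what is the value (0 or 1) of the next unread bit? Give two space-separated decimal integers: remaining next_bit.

Answer: 39 0

Derivation:
Read 1: bits[0:1] width=1 -> value=0 (bin 0); offset now 1 = byte 0 bit 1; 47 bits remain
Read 2: bits[1:3] width=2 -> value=0 (bin 00); offset now 3 = byte 0 bit 3; 45 bits remain
Read 3: bits[3:6] width=3 -> value=2 (bin 010); offset now 6 = byte 0 bit 6; 42 bits remain
Read 4: bits[6:9] width=3 -> value=7 (bin 111); offset now 9 = byte 1 bit 1; 39 bits remain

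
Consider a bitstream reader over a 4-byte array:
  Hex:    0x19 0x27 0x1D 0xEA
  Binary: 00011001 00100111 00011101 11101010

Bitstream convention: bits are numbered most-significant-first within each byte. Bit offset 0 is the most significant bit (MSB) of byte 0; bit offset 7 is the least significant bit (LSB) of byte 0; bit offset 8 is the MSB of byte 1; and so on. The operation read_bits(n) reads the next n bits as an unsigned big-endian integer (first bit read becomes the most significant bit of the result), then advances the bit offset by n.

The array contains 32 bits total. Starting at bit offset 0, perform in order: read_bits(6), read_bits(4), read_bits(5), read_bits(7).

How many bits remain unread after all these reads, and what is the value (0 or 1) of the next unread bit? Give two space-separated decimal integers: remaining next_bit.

Read 1: bits[0:6] width=6 -> value=6 (bin 000110); offset now 6 = byte 0 bit 6; 26 bits remain
Read 2: bits[6:10] width=4 -> value=4 (bin 0100); offset now 10 = byte 1 bit 2; 22 bits remain
Read 3: bits[10:15] width=5 -> value=19 (bin 10011); offset now 15 = byte 1 bit 7; 17 bits remain
Read 4: bits[15:22] width=7 -> value=71 (bin 1000111); offset now 22 = byte 2 bit 6; 10 bits remain

Answer: 10 0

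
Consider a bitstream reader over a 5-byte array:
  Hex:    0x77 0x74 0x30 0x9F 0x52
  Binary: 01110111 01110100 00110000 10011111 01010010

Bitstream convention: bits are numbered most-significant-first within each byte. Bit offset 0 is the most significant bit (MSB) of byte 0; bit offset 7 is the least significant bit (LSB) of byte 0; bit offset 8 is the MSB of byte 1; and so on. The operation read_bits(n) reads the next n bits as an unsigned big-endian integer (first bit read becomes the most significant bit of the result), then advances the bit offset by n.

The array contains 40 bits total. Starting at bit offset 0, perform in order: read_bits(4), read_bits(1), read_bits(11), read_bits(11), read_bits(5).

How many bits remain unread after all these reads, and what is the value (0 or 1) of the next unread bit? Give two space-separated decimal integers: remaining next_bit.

Read 1: bits[0:4] width=4 -> value=7 (bin 0111); offset now 4 = byte 0 bit 4; 36 bits remain
Read 2: bits[4:5] width=1 -> value=0 (bin 0); offset now 5 = byte 0 bit 5; 35 bits remain
Read 3: bits[5:16] width=11 -> value=1908 (bin 11101110100); offset now 16 = byte 2 bit 0; 24 bits remain
Read 4: bits[16:27] width=11 -> value=388 (bin 00110000100); offset now 27 = byte 3 bit 3; 13 bits remain
Read 5: bits[27:32] width=5 -> value=31 (bin 11111); offset now 32 = byte 4 bit 0; 8 bits remain

Answer: 8 0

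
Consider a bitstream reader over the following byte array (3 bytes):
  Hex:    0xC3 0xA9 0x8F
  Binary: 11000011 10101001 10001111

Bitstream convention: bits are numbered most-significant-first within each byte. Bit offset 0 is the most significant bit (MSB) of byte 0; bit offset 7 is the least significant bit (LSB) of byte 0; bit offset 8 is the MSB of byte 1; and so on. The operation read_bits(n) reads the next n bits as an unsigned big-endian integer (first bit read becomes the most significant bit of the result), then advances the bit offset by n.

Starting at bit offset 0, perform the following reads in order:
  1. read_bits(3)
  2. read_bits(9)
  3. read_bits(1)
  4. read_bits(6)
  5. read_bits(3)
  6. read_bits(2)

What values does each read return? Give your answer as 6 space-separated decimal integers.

Answer: 6 58 1 12 3 3

Derivation:
Read 1: bits[0:3] width=3 -> value=6 (bin 110); offset now 3 = byte 0 bit 3; 21 bits remain
Read 2: bits[3:12] width=9 -> value=58 (bin 000111010); offset now 12 = byte 1 bit 4; 12 bits remain
Read 3: bits[12:13] width=1 -> value=1 (bin 1); offset now 13 = byte 1 bit 5; 11 bits remain
Read 4: bits[13:19] width=6 -> value=12 (bin 001100); offset now 19 = byte 2 bit 3; 5 bits remain
Read 5: bits[19:22] width=3 -> value=3 (bin 011); offset now 22 = byte 2 bit 6; 2 bits remain
Read 6: bits[22:24] width=2 -> value=3 (bin 11); offset now 24 = byte 3 bit 0; 0 bits remain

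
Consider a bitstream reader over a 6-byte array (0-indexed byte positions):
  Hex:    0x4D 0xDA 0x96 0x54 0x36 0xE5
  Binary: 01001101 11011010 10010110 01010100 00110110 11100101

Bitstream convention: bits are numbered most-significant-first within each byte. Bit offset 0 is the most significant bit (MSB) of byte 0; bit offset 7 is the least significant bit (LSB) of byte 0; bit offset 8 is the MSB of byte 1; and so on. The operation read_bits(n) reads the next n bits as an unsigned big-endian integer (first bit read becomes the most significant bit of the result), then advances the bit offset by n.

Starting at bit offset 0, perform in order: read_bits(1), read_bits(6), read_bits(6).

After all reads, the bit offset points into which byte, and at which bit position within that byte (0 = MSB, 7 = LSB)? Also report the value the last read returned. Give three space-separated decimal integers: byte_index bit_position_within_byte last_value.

Answer: 1 5 59

Derivation:
Read 1: bits[0:1] width=1 -> value=0 (bin 0); offset now 1 = byte 0 bit 1; 47 bits remain
Read 2: bits[1:7] width=6 -> value=38 (bin 100110); offset now 7 = byte 0 bit 7; 41 bits remain
Read 3: bits[7:13] width=6 -> value=59 (bin 111011); offset now 13 = byte 1 bit 5; 35 bits remain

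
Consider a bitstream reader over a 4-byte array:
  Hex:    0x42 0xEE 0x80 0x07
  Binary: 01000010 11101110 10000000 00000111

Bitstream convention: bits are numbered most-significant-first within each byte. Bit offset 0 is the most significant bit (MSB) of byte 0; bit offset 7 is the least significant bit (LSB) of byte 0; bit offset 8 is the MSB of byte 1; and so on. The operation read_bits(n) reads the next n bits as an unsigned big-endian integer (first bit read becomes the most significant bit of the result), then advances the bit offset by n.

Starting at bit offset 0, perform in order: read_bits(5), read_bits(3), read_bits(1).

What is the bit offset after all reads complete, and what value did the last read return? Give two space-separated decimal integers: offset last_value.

Answer: 9 1

Derivation:
Read 1: bits[0:5] width=5 -> value=8 (bin 01000); offset now 5 = byte 0 bit 5; 27 bits remain
Read 2: bits[5:8] width=3 -> value=2 (bin 010); offset now 8 = byte 1 bit 0; 24 bits remain
Read 3: bits[8:9] width=1 -> value=1 (bin 1); offset now 9 = byte 1 bit 1; 23 bits remain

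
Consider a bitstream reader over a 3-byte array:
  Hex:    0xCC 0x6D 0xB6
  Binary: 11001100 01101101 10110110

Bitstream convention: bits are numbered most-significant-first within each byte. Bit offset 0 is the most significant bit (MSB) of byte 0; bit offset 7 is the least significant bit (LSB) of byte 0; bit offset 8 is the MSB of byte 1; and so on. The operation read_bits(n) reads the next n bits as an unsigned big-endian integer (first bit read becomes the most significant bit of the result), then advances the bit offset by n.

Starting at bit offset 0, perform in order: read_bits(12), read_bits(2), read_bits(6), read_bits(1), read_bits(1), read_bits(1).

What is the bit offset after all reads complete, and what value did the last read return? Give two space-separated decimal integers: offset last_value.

Answer: 23 1

Derivation:
Read 1: bits[0:12] width=12 -> value=3270 (bin 110011000110); offset now 12 = byte 1 bit 4; 12 bits remain
Read 2: bits[12:14] width=2 -> value=3 (bin 11); offset now 14 = byte 1 bit 6; 10 bits remain
Read 3: bits[14:20] width=6 -> value=27 (bin 011011); offset now 20 = byte 2 bit 4; 4 bits remain
Read 4: bits[20:21] width=1 -> value=0 (bin 0); offset now 21 = byte 2 bit 5; 3 bits remain
Read 5: bits[21:22] width=1 -> value=1 (bin 1); offset now 22 = byte 2 bit 6; 2 bits remain
Read 6: bits[22:23] width=1 -> value=1 (bin 1); offset now 23 = byte 2 bit 7; 1 bits remain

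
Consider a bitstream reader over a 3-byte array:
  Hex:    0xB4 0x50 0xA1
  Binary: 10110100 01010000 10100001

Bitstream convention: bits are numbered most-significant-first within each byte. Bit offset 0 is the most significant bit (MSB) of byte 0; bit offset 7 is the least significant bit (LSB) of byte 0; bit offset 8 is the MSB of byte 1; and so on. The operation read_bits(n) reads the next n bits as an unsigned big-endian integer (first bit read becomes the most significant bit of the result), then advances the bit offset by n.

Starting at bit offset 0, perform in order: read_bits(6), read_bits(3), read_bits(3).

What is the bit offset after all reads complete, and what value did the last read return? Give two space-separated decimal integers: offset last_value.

Read 1: bits[0:6] width=6 -> value=45 (bin 101101); offset now 6 = byte 0 bit 6; 18 bits remain
Read 2: bits[6:9] width=3 -> value=0 (bin 000); offset now 9 = byte 1 bit 1; 15 bits remain
Read 3: bits[9:12] width=3 -> value=5 (bin 101); offset now 12 = byte 1 bit 4; 12 bits remain

Answer: 12 5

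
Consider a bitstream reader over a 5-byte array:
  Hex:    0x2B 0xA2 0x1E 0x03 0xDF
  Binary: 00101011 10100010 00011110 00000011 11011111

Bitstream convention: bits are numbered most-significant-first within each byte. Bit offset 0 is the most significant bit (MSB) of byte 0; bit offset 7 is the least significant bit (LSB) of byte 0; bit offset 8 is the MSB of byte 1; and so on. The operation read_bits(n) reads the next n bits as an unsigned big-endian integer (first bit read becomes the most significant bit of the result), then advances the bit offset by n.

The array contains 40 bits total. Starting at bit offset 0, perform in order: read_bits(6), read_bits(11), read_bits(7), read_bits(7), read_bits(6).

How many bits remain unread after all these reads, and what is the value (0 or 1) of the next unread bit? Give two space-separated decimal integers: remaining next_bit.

Answer: 3 1

Derivation:
Read 1: bits[0:6] width=6 -> value=10 (bin 001010); offset now 6 = byte 0 bit 6; 34 bits remain
Read 2: bits[6:17] width=11 -> value=1860 (bin 11101000100); offset now 17 = byte 2 bit 1; 23 bits remain
Read 3: bits[17:24] width=7 -> value=30 (bin 0011110); offset now 24 = byte 3 bit 0; 16 bits remain
Read 4: bits[24:31] width=7 -> value=1 (bin 0000001); offset now 31 = byte 3 bit 7; 9 bits remain
Read 5: bits[31:37] width=6 -> value=59 (bin 111011); offset now 37 = byte 4 bit 5; 3 bits remain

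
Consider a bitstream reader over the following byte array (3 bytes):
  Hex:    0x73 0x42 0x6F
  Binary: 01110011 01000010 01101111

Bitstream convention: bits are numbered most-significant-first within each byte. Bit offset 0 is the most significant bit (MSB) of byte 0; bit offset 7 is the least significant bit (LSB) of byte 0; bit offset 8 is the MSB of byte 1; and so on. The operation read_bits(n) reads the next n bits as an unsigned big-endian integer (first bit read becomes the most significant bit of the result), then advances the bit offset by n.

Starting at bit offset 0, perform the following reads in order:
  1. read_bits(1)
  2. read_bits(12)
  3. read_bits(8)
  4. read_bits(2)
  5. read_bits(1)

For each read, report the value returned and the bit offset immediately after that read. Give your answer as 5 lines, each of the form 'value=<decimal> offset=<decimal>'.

Read 1: bits[0:1] width=1 -> value=0 (bin 0); offset now 1 = byte 0 bit 1; 23 bits remain
Read 2: bits[1:13] width=12 -> value=3688 (bin 111001101000); offset now 13 = byte 1 bit 5; 11 bits remain
Read 3: bits[13:21] width=8 -> value=77 (bin 01001101); offset now 21 = byte 2 bit 5; 3 bits remain
Read 4: bits[21:23] width=2 -> value=3 (bin 11); offset now 23 = byte 2 bit 7; 1 bits remain
Read 5: bits[23:24] width=1 -> value=1 (bin 1); offset now 24 = byte 3 bit 0; 0 bits remain

Answer: value=0 offset=1
value=3688 offset=13
value=77 offset=21
value=3 offset=23
value=1 offset=24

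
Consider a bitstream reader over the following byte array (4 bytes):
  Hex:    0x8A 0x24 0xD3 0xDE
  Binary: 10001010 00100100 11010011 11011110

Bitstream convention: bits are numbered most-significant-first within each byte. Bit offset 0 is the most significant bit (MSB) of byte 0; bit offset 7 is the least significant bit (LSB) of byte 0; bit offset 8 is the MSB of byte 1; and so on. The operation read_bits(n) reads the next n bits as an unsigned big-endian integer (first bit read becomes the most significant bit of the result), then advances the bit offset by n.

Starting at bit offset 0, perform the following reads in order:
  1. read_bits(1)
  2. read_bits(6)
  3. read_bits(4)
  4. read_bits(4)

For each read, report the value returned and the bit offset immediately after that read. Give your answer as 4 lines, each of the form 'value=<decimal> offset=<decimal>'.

Read 1: bits[0:1] width=1 -> value=1 (bin 1); offset now 1 = byte 0 bit 1; 31 bits remain
Read 2: bits[1:7] width=6 -> value=5 (bin 000101); offset now 7 = byte 0 bit 7; 25 bits remain
Read 3: bits[7:11] width=4 -> value=1 (bin 0001); offset now 11 = byte 1 bit 3; 21 bits remain
Read 4: bits[11:15] width=4 -> value=2 (bin 0010); offset now 15 = byte 1 bit 7; 17 bits remain

Answer: value=1 offset=1
value=5 offset=7
value=1 offset=11
value=2 offset=15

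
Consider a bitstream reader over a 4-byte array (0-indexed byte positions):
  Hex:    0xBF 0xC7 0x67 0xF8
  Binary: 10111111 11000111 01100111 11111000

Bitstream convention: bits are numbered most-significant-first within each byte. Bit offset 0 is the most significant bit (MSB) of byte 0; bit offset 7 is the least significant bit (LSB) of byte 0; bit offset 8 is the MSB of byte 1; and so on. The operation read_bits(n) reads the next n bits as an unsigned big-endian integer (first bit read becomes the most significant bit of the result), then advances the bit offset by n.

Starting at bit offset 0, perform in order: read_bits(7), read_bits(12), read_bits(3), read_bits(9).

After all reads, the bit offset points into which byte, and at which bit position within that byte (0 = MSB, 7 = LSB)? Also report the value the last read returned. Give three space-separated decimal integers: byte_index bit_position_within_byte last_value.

Answer: 3 7 508

Derivation:
Read 1: bits[0:7] width=7 -> value=95 (bin 1011111); offset now 7 = byte 0 bit 7; 25 bits remain
Read 2: bits[7:19] width=12 -> value=3643 (bin 111000111011); offset now 19 = byte 2 bit 3; 13 bits remain
Read 3: bits[19:22] width=3 -> value=1 (bin 001); offset now 22 = byte 2 bit 6; 10 bits remain
Read 4: bits[22:31] width=9 -> value=508 (bin 111111100); offset now 31 = byte 3 bit 7; 1 bits remain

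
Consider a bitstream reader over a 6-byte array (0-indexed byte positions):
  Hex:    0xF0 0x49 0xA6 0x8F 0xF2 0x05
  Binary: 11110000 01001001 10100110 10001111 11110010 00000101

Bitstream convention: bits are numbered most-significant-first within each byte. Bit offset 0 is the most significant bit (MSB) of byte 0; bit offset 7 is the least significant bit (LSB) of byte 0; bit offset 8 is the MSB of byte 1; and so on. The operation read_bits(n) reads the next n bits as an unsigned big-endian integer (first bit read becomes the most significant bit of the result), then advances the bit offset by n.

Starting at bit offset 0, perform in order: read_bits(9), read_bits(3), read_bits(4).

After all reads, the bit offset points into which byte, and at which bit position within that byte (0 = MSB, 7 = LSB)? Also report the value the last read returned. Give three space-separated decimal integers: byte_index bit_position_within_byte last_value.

Read 1: bits[0:9] width=9 -> value=480 (bin 111100000); offset now 9 = byte 1 bit 1; 39 bits remain
Read 2: bits[9:12] width=3 -> value=4 (bin 100); offset now 12 = byte 1 bit 4; 36 bits remain
Read 3: bits[12:16] width=4 -> value=9 (bin 1001); offset now 16 = byte 2 bit 0; 32 bits remain

Answer: 2 0 9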